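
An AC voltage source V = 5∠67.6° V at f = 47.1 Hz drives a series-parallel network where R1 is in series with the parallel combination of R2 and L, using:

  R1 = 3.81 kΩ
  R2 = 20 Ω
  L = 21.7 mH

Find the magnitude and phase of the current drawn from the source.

Step 1 — Angular frequency: ω = 2π·f = 2π·47.1 = 295.9 rad/s.
Step 2 — Component impedances:
  R1: Z = R = 3810 Ω
  R2: Z = R = 20 Ω
  L: Z = jωL = j·295.9·0.0217 = 0 + j6.422 Ω
Step 3 — Parallel branch: R2 || L = 1/(1/R2 + 1/L) = 1.869 + j5.822 Ω.
Step 4 — Series with R1: Z_total = R1 + (R2 || L) = 3812 + j5.822 Ω = 3812∠0.1° Ω.
Step 5 — Source phasor: V = 5∠67.6° V = 1.905 + j4.623 V.
Step 6 — Ohm's law: I = V / Z_total = (1.905 + j4.623) / (3812 + j5.822) = 0.0005017 + j0.001212 A.
Step 7 — Convert to polar: |I| = 0.001312 A, ∠I = 67.5°.

I = 0.001312∠67.5° A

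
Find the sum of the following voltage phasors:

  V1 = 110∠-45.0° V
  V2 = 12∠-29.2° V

Step 1 — Convert each phasor to rectangular form:
  V1 = 110·(cos(-45.0°) + j·sin(-45.0°)) = 77.78 - j77.78 V
  V2 = 12·(cos(-29.2°) + j·sin(-29.2°)) = 10.48 - j5.854 V
Step 2 — Sum components: V_total = 88.26 - j83.64 V.
Step 3 — Convert to polar: |V_total| = 121.6 V, ∠V_total = -43.5°.

V_total = 121.6∠-43.5° V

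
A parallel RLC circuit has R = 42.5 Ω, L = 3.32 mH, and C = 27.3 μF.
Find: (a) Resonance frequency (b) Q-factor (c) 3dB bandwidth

Step 1 — Resonance: ω₀ = 1/√(LC) = 1/√(0.00332·2.73e-05) = 3322 rad/s.
Step 2 — f₀ = ω₀/(2π) = 528.7 Hz.
Step 3 — Parallel Q: Q = R/(ω₀L) = 42.5/(3322·0.00332) = 3.854.
Step 4 — Bandwidth: Δω = ω₀/Q = 861.9 rad/s; BW = Δω/(2π) = 137.2 Hz.

(a) f₀ = 528.7 Hz  (b) Q = 3.854  (c) BW = 137.2 Hz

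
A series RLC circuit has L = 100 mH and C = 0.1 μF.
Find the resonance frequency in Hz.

Step 1 — Resonance condition Im(Z)=0 gives ω₀ = 1/√(LC).
Step 2 — ω₀ = 1/√(0.1·1e-07) = 1e+04 rad/s.
Step 3 — f₀ = ω₀/(2π) = 1592 Hz.

f₀ = 1592 Hz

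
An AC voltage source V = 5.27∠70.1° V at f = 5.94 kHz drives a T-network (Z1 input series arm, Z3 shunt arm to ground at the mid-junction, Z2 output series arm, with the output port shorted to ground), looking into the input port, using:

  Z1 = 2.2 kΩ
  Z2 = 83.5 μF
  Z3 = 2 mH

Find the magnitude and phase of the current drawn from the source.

Step 1 — Angular frequency: ω = 2π·f = 2π·5940 = 3.732e+04 rad/s.
Step 2 — Component impedances:
  Z1: Z = R = 2200 Ω
  Z2: Z = 1/(jωC) = -j/(ω·C) = 0 - j0.3209 Ω
  Z3: Z = jωL = j·3.732e+04·0.002 = 0 + j74.64 Ω
Step 3 — With the output port shorted to ground, the output series arm Z2 runs from the junction to ground; the shunt arm Z3 also runs from the junction to ground. They appear in parallel: Z3 || Z2 = 0 - j0.3223 Ω.
Step 4 — Series with input arm Z1: Z_in = Z1 + (Z3 || Z2) = 2200 - j0.3223 Ω = 2200∠-0.0° Ω.
Step 5 — Source phasor: V = 5.27∠70.1° V = 1.794 + j4.955 V.
Step 6 — Ohm's law: I = V / Z_total = (1.794 + j4.955) / (2200 - j0.3223) = 0.000815 + j0.002253 A.
Step 7 — Convert to polar: |I| = 0.002395 A, ∠I = 70.1°.

I = 0.002395∠70.1° A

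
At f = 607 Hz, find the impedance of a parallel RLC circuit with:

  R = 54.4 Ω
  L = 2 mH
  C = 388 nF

Step 1 — Angular frequency: ω = 2π·f = 2π·607 = 3814 rad/s.
Step 2 — Component impedances:
  R: Z = R = 54.4 Ω
  L: Z = jωL = j·3814·0.002 = 0 + j7.628 Ω
  C: Z = 1/(jωC) = -j/(ω·C) = 0 - j675.8 Ω
Step 3 — Parallel combination: 1/Z_total = 1/R + 1/L + 1/C; Z_total = 1.073 + j7.563 Ω = 7.638∠81.9° Ω.

Z = 1.073 + j7.563 Ω = 7.638∠81.9° Ω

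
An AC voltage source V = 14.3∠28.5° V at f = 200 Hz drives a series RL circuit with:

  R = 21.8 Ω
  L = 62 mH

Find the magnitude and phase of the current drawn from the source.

Step 1 — Angular frequency: ω = 2π·f = 2π·200 = 1257 rad/s.
Step 2 — Component impedances:
  R: Z = R = 21.8 Ω
  L: Z = jωL = j·1257·0.062 = 0 + j77.91 Ω
Step 3 — Series combination: Z_total = R + L = 21.8 + j77.91 Ω = 80.9∠74.4° Ω.
Step 4 — Source phasor: V = 14.3∠28.5° V = 12.57 + j6.823 V.
Step 5 — Ohm's law: I = V / Z_total = (12.57 + j6.823) / (21.8 + j77.91) = 0.1231 - j0.1269 A.
Step 6 — Convert to polar: |I| = 0.1768 A, ∠I = -45.9°.

I = 0.1768∠-45.9° A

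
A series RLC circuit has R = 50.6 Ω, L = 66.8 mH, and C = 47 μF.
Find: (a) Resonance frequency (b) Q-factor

Step 1 — Resonance condition Im(Z)=0 gives ω₀ = 1/√(LC).
Step 2 — ω₀ = 1/√(0.0668·4.7e-05) = 564.4 rad/s.
Step 3 — f₀ = ω₀/(2π) = 89.82 Hz.
Step 4 — Series Q: Q = ω₀L/R = 564.4·0.0668/50.6 = 0.7451.

(a) f₀ = 89.82 Hz  (b) Q = 0.7451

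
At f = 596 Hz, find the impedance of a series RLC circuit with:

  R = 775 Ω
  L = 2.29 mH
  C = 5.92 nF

Step 1 — Angular frequency: ω = 2π·f = 2π·596 = 3745 rad/s.
Step 2 — Component impedances:
  R: Z = R = 775 Ω
  L: Z = jωL = j·3745·0.00229 = 0 + j8.576 Ω
  C: Z = 1/(jωC) = -j/(ω·C) = 0 - j4.511e+04 Ω
Step 3 — Series combination: Z_total = R + L + C = 775 - j4.51e+04 Ω = 4.511e+04∠-89.0° Ω.

Z = 775 - j4.51e+04 Ω = 4.511e+04∠-89.0° Ω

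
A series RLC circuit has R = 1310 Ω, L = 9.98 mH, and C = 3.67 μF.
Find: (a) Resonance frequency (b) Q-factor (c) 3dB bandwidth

Step 1 — Resonance condition Im(Z)=0 gives ω₀ = 1/√(LC).
Step 2 — ω₀ = 1/√(0.00998·3.67e-06) = 5225 rad/s.
Step 3 — f₀ = ω₀/(2π) = 831.6 Hz.
Step 4 — Series Q: Q = ω₀L/R = 5225·0.00998/1310 = 0.03981.
Step 5 — 3dB bandwidth: Δω = ω₀/Q = 1.313e+05 rad/s; BW = Δω/(2π) = 2.089e+04 Hz.

(a) f₀ = 831.6 Hz  (b) Q = 0.03981  (c) BW = 2.089e+04 Hz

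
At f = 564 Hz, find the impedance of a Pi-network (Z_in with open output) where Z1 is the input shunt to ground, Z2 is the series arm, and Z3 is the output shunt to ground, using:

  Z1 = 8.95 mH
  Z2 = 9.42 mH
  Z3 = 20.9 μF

Step 1 — Angular frequency: ω = 2π·f = 2π·564 = 3544 rad/s.
Step 2 — Component impedances:
  Z1: Z = jωL = j·3544·0.00895 = 0 + j31.72 Ω
  Z2: Z = jωL = j·3544·0.00942 = 0 + j33.38 Ω
  Z3: Z = 1/(jωC) = -j/(ω·C) = 0 - j13.5 Ω
Step 3 — With open output, the series arm Z2 and the output shunt Z3 appear in series to ground: Z2 + Z3 = 0 + j19.88 Ω.
Step 4 — Parallel with input shunt Z1: Z_in = Z1 || (Z2 + Z3) = 0 + j12.22 Ω = 12.22∠90.0° Ω.

Z = 0 + j12.22 Ω = 12.22∠90.0° Ω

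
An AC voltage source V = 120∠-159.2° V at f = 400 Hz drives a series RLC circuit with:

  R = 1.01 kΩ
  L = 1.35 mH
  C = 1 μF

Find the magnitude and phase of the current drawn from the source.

Step 1 — Angular frequency: ω = 2π·f = 2π·400 = 2513 rad/s.
Step 2 — Component impedances:
  R: Z = R = 1010 Ω
  L: Z = jωL = j·2513·0.00135 = 0 + j3.393 Ω
  C: Z = 1/(jωC) = -j/(ω·C) = 0 - j397.9 Ω
Step 3 — Series combination: Z_total = R + L + C = 1010 - j394.5 Ω = 1084∠-21.3° Ω.
Step 4 — Source phasor: V = 120∠-159.2° V = -112.2 - j42.61 V.
Step 5 — Ohm's law: I = V / Z_total = (-112.2 - j42.61) / (1010 - j394.5) = -0.08207 - j0.07425 A.
Step 6 — Convert to polar: |I| = 0.1107 A, ∠I = -137.9°.

I = 0.1107∠-137.9° A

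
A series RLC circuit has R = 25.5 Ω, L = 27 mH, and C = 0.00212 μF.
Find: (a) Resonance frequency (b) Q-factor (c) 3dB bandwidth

Step 1 — Resonance: ω₀ = 1/√(LC) = 1/√(0.027·2.12e-09) = 1.322e+05 rad/s.
Step 2 — f₀ = ω₀/(2π) = 2.104e+04 Hz.
Step 3 — Series Q: Q = ω₀L/R = 1.322e+05·0.027/25.5 = 140.
Step 4 — Bandwidth: Δω = ω₀/Q = 944.4 rad/s; BW = Δω/(2π) = 150.3 Hz.

(a) f₀ = 2.104e+04 Hz  (b) Q = 140  (c) BW = 150.3 Hz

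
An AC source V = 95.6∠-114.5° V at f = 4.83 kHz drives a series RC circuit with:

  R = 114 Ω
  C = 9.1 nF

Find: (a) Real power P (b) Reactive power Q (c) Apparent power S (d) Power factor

Step 1 — Angular frequency: ω = 2π·f = 2π·4830 = 3.035e+04 rad/s.
Step 2 — Component impedances:
  R: Z = R = 114 Ω
  C: Z = 1/(jωC) = -j/(ω·C) = 0 - j3621 Ω
Step 3 — Series combination: Z_total = R + C = 114 - j3621 Ω = 3623∠-88.2° Ω.
Step 4 — Source phasor: V = 95.6∠-114.5° V = -39.64 - j86.99 V.
Step 5 — Current: I = V / Z = 0.02366 - j0.01169 A = 0.02639∠-26.3° A.
Step 6 — Complex power: S = V·I* = 0.07938 - j2.521 VA.
Step 7 — Real power: P = Re(S) = 0.07938 W.
Step 8 — Reactive power: Q = Im(S) = -2.521 VAR.
Step 9 — Apparent power: |S| = 2.523 VA.
Step 10 — Power factor: PF = P/|S| = 0.03147 (leading).

(a) P = 0.07938 W  (b) Q = -2.521 VAR  (c) S = 2.523 VA  (d) PF = 0.03147 (leading)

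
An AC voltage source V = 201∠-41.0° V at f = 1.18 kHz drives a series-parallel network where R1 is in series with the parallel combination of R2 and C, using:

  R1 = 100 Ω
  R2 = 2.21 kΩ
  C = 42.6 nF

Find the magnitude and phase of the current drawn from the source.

Step 1 — Angular frequency: ω = 2π·f = 2π·1180 = 7414 rad/s.
Step 2 — Component impedances:
  R1: Z = R = 100 Ω
  R2: Z = R = 2210 Ω
  C: Z = 1/(jωC) = -j/(ω·C) = 0 - j3166 Ω
Step 3 — Parallel branch: R2 || C = 1/(1/R2 + 1/C) = 1486 - j1037 Ω.
Step 4 — Series with R1: Z_total = R1 + (R2 || C) = 1586 - j1037 Ω = 1895∠-33.2° Ω.
Step 5 — Source phasor: V = 201∠-41.0° V = 151.7 - j131.9 V.
Step 6 — Ohm's law: I = V / Z_total = (151.7 - j131.9) / (1586 - j1037) = 0.1051 - j0.01442 A.
Step 7 — Convert to polar: |I| = 0.1061 A, ∠I = -7.8°.

I = 0.1061∠-7.8° A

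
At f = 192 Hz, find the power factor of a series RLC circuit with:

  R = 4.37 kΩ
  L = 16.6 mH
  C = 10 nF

Step 1 — Angular frequency: ω = 2π·f = 2π·192 = 1206 rad/s.
Step 2 — Component impedances:
  R: Z = R = 4370 Ω
  L: Z = jωL = j·1206·0.0166 = 0 + j20.03 Ω
  C: Z = 1/(jωC) = -j/(ω·C) = 0 - j8.289e+04 Ω
Step 3 — Series combination: Z_total = R + L + C = 4370 - j8.287e+04 Ω = 8.299e+04∠-87.0° Ω.
Step 4 — Power factor: PF = cos(φ) = Re(Z)/|Z| = 4370/8.299e+04 = 0.05266.
Step 5 — Type: Im(Z) = -8.287e+04 ⇒ leading (phase φ = -87.0°).

PF = 0.05266 (leading, φ = -87.0°)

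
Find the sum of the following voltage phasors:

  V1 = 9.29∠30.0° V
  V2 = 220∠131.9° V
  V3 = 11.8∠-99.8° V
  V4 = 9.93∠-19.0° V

Step 1 — Convert each phasor to rectangular form:
  V1 = 9.29·(cos(30.0°) + j·sin(30.0°)) = 8.045 + j4.645 V
  V2 = 220·(cos(131.9°) + j·sin(131.9°)) = -146.9 + j163.7 V
  V3 = 11.8·(cos(-99.8°) + j·sin(-99.8°)) = -2.008 - j11.63 V
  V4 = 9.93·(cos(-19.0°) + j·sin(-19.0°)) = 9.389 - j3.233 V
Step 2 — Sum components: V_total = -131.5 + j153.5 V.
Step 3 — Convert to polar: |V_total| = 202.1 V, ∠V_total = 130.6°.

V_total = 202.1∠130.6° V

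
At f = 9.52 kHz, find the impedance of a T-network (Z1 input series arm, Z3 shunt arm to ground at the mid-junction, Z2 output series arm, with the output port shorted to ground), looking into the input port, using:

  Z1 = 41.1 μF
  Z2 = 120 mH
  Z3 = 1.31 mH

Step 1 — Angular frequency: ω = 2π·f = 2π·9520 = 5.982e+04 rad/s.
Step 2 — Component impedances:
  Z1: Z = 1/(jωC) = -j/(ω·C) = 0 - j0.4068 Ω
  Z2: Z = jωL = j·5.982e+04·0.12 = 0 + j7178 Ω
  Z3: Z = jωL = j·5.982e+04·0.00131 = 0 + j78.36 Ω
Step 3 — With the output port shorted to ground, the output series arm Z2 runs from the junction to ground; the shunt arm Z3 also runs from the junction to ground. They appear in parallel: Z3 || Z2 = 0 + j77.51 Ω.
Step 4 — Series with input arm Z1: Z_in = Z1 + (Z3 || Z2) = 0 + j77.11 Ω = 77.11∠90.0° Ω.

Z = 0 + j77.11 Ω = 77.11∠90.0° Ω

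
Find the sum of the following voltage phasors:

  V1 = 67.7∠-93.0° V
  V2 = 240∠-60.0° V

Step 1 — Convert each phasor to rectangular form:
  V1 = 67.7·(cos(-93.0°) + j·sin(-93.0°)) = -3.543 - j67.61 V
  V2 = 240·(cos(-60.0°) + j·sin(-60.0°)) = 120 - j207.8 V
Step 2 — Sum components: V_total = 116.5 - j275.5 V.
Step 3 — Convert to polar: |V_total| = 299.1 V, ∠V_total = -67.1°.

V_total = 299.1∠-67.1° V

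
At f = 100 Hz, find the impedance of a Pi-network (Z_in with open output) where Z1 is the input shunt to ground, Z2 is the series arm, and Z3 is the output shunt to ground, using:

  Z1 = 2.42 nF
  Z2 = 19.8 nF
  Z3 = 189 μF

Step 1 — Angular frequency: ω = 2π·f = 2π·100 = 628.3 rad/s.
Step 2 — Component impedances:
  Z1: Z = 1/(jωC) = -j/(ω·C) = 0 - j6.577e+05 Ω
  Z2: Z = 1/(jωC) = -j/(ω·C) = 0 - j8.038e+04 Ω
  Z3: Z = 1/(jωC) = -j/(ω·C) = 0 - j8.421 Ω
Step 3 — With open output, the series arm Z2 and the output shunt Z3 appear in series to ground: Z2 + Z3 = 0 - j8.039e+04 Ω.
Step 4 — Parallel with input shunt Z1: Z_in = Z1 || (Z2 + Z3) = 0 - j7.163e+04 Ω = 7.163e+04∠-90.0° Ω.

Z = 0 - j7.163e+04 Ω = 7.163e+04∠-90.0° Ω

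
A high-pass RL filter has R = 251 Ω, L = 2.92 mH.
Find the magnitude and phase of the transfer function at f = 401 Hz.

Step 1 — Angular frequency: ω = 2π·401 = 2520 rad/s.
Step 2 — Transfer function: H(jω) = jωL/(R + jωL).
Step 3 — Numerator jωL = j·7.357; denominator R + jωL = 251 + j7.357.
Step 4 — H = 0.0008584 + j0.02929.
Step 5 — Magnitude: |H| = 0.0293 (-30.7 dB); phase: φ = 88.3°.

|H| = 0.0293 (-30.7 dB), φ = 88.3°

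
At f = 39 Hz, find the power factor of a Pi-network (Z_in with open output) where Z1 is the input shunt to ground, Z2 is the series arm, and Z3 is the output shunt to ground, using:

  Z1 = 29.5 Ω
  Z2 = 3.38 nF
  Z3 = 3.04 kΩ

Step 1 — Angular frequency: ω = 2π·f = 2π·39 = 245 rad/s.
Step 2 — Component impedances:
  Z1: Z = R = 29.5 Ω
  Z2: Z = 1/(jωC) = -j/(ω·C) = 0 - j1.207e+06 Ω
  Z3: Z = R = 3040 Ω
Step 3 — With open output, the series arm Z2 and the output shunt Z3 appear in series to ground: Z2 + Z3 = 3040 - j1.207e+06 Ω.
Step 4 — Parallel with input shunt Z1: Z_in = Z1 || (Z2 + Z3) = 29.5 - j0.0007208 Ω = 29.5∠-0.0° Ω.
Step 5 — Power factor: PF = cos(φ) = Re(Z)/|Z| = 29.5/29.5 = 1.
Step 6 — Type: Im(Z) = -0.0007208 ⇒ leading (phase φ = -0.0°).

PF = 1 (leading, φ = -0.0°)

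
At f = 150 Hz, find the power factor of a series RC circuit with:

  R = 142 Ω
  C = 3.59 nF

Step 1 — Angular frequency: ω = 2π·f = 2π·150 = 942.5 rad/s.
Step 2 — Component impedances:
  R: Z = R = 142 Ω
  C: Z = 1/(jωC) = -j/(ω·C) = 0 - j2.956e+05 Ω
Step 3 — Series combination: Z_total = R + C = 142 - j2.956e+05 Ω = 2.956e+05∠-90.0° Ω.
Step 4 — Power factor: PF = cos(φ) = Re(Z)/|Z| = 142/2.9555e+05 = 0.0004805.
Step 5 — Type: Im(Z) = -2.956e+05 ⇒ leading (phase φ = -90.0°).

PF = 0.0004805 (leading, φ = -90.0°)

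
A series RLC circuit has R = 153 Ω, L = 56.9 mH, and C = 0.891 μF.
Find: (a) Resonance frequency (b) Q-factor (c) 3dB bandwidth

Step 1 — Resonance: ω₀ = 1/√(LC) = 1/√(0.0569·8.91e-07) = 4441 rad/s.
Step 2 — f₀ = ω₀/(2π) = 706.8 Hz.
Step 3 — Series Q: Q = ω₀L/R = 4441·0.0569/153 = 1.652.
Step 4 — Bandwidth: Δω = ω₀/Q = 2689 rad/s; BW = Δω/(2π) = 428 Hz.

(a) f₀ = 706.8 Hz  (b) Q = 1.652  (c) BW = 428 Hz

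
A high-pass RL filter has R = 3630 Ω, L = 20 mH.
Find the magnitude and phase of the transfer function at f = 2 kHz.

Step 1 — Angular frequency: ω = 2π·2000 = 1.257e+04 rad/s.
Step 2 — Transfer function: H(jω) = jωL/(R + jωL).
Step 3 — Numerator jωL = j·251.3; denominator R + jωL = 3630 + j251.3.
Step 4 — H = 0.004771 + j0.06891.
Step 5 — Magnitude: |H| = 0.06907 (-23.2 dB); phase: φ = 86.0°.

|H| = 0.06907 (-23.2 dB), φ = 86.0°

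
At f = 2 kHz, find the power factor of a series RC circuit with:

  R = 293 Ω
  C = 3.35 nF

Step 1 — Angular frequency: ω = 2π·f = 2π·2000 = 1.257e+04 rad/s.
Step 2 — Component impedances:
  R: Z = R = 293 Ω
  C: Z = 1/(jωC) = -j/(ω·C) = 0 - j2.375e+04 Ω
Step 3 — Series combination: Z_total = R + C = 293 - j2.375e+04 Ω = 2.376e+04∠-89.3° Ω.
Step 4 — Power factor: PF = cos(φ) = Re(Z)/|Z| = 293/2.376e+04 = 0.01233.
Step 5 — Type: Im(Z) = -2.375e+04 ⇒ leading (phase φ = -89.3°).

PF = 0.01233 (leading, φ = -89.3°)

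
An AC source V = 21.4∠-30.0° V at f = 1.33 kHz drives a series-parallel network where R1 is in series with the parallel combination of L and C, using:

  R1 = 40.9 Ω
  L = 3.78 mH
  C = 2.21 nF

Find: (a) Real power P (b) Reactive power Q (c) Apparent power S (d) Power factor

Step 1 — Angular frequency: ω = 2π·f = 2π·1330 = 8357 rad/s.
Step 2 — Component impedances:
  R1: Z = R = 40.9 Ω
  L: Z = jωL = j·8357·0.00378 = 0 + j31.59 Ω
  C: Z = 1/(jωC) = -j/(ω·C) = 0 - j5.415e+04 Ω
Step 3 — Parallel branch: L || C = 1/(1/L + 1/C) = 0 + j31.61 Ω.
Step 4 — Series with R1: Z_total = R1 + (L || C) = 40.9 + j31.61 Ω = 51.69∠37.7° Ω.
Step 5 — Source phasor: V = 21.4∠-30.0° V = 18.53 - j10.7 V.
Step 6 — Current: I = V / Z = 0.1571 - j0.383 A = 0.414∠-67.7° A.
Step 7 — Complex power: S = V·I* = 7.011 + j5.418 VA.
Step 8 — Real power: P = Re(S) = 7.011 W.
Step 9 — Reactive power: Q = Im(S) = 5.418 VAR.
Step 10 — Apparent power: |S| = 8.86 VA.
Step 11 — Power factor: PF = P/|S| = 0.7913 (lagging).

(a) P = 7.011 W  (b) Q = 5.418 VAR  (c) S = 8.86 VA  (d) PF = 0.7913 (lagging)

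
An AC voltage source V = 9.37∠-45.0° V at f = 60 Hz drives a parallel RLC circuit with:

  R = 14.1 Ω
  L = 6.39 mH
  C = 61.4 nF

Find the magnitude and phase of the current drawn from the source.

Step 1 — Angular frequency: ω = 2π·f = 2π·60 = 377 rad/s.
Step 2 — Component impedances:
  R: Z = R = 14.1 Ω
  L: Z = jωL = j·377·0.00639 = 0 + j2.409 Ω
  C: Z = 1/(jωC) = -j/(ω·C) = 0 - j4.32e+04 Ω
Step 3 — Parallel combination: 1/Z_total = 1/R + 1/L + 1/C; Z_total = 0.3999 + j2.341 Ω = 2.375∠80.3° Ω.
Step 4 — Source phasor: V = 9.37∠-45.0° V = 6.626 - j6.626 V.
Step 5 — Ohm's law: I = V / Z_total = (6.626 - j6.626) / (0.3999 + j2.341) = -2.28 - j3.22 A.
Step 6 — Convert to polar: |I| = 3.946 A, ∠I = -125.3°.

I = 3.946∠-125.3° A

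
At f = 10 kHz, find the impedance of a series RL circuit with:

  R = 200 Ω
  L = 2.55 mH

Step 1 — Angular frequency: ω = 2π·f = 2π·1e+04 = 6.283e+04 rad/s.
Step 2 — Component impedances:
  R: Z = R = 200 Ω
  L: Z = jωL = j·6.283e+04·0.00255 = 0 + j160.2 Ω
Step 3 — Series combination: Z_total = R + L = 200 + j160.2 Ω = 256.3∠38.7° Ω.

Z = 200 + j160.2 Ω = 256.3∠38.7° Ω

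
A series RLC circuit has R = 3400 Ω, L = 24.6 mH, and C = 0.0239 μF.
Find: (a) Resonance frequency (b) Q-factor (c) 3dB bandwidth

Step 1 — Resonance condition Im(Z)=0 gives ω₀ = 1/√(LC).
Step 2 — ω₀ = 1/√(0.0246·2.39e-08) = 4.124e+04 rad/s.
Step 3 — f₀ = ω₀/(2π) = 6564 Hz.
Step 4 — Series Q: Q = ω₀L/R = 4.124e+04·0.0246/3400 = 0.2984.
Step 5 — 3dB bandwidth: Δω = ω₀/Q = 1.382e+05 rad/s; BW = Δω/(2π) = 2.2e+04 Hz.

(a) f₀ = 6564 Hz  (b) Q = 0.2984  (c) BW = 2.2e+04 Hz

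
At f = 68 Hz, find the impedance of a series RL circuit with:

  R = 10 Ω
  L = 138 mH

Step 1 — Angular frequency: ω = 2π·f = 2π·68 = 427.3 rad/s.
Step 2 — Component impedances:
  R: Z = R = 10 Ω
  L: Z = jωL = j·427.3·0.138 = 0 + j58.96 Ω
Step 3 — Series combination: Z_total = R + L = 10 + j58.96 Ω = 59.8∠80.4° Ω.

Z = 10 + j58.96 Ω = 59.8∠80.4° Ω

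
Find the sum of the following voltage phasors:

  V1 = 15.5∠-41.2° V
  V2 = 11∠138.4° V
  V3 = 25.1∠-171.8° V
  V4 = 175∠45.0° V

Step 1 — Convert each phasor to rectangular form:
  V1 = 15.5·(cos(-41.2°) + j·sin(-41.2°)) = 11.66 - j10.21 V
  V2 = 11·(cos(138.4°) + j·sin(138.4°)) = -8.226 + j7.303 V
  V3 = 25.1·(cos(-171.8°) + j·sin(-171.8°)) = -24.84 - j3.58 V
  V4 = 175·(cos(45.0°) + j·sin(45.0°)) = 123.7 + j123.7 V
Step 2 — Sum components: V_total = 102.3 + j117.3 V.
Step 3 — Convert to polar: |V_total| = 155.6 V, ∠V_total = 48.9°.

V_total = 155.6∠48.9° V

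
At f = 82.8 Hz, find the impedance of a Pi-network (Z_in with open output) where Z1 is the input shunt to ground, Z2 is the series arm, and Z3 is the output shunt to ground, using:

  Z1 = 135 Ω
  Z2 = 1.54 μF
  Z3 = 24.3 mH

Step 1 — Angular frequency: ω = 2π·f = 2π·82.8 = 520.2 rad/s.
Step 2 — Component impedances:
  Z1: Z = R = 135 Ω
  Z2: Z = 1/(jωC) = -j/(ω·C) = 0 - j1248 Ω
  Z3: Z = jωL = j·520.2·0.0243 = 0 + j12.64 Ω
Step 3 — With open output, the series arm Z2 and the output shunt Z3 appear in series to ground: Z2 + Z3 = 0 - j1236 Ω.
Step 4 — Parallel with input shunt Z1: Z_in = Z1 || (Z2 + Z3) = 133.4 - j14.58 Ω = 134.2∠-6.2° Ω.

Z = 133.4 - j14.58 Ω = 134.2∠-6.2° Ω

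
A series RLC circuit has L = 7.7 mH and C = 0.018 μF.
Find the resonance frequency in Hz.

Step 1 — Resonance condition Im(Z)=0 gives ω₀ = 1/√(LC).
Step 2 — ω₀ = 1/√(0.0077·1.8e-08) = 8.494e+04 rad/s.
Step 3 — f₀ = ω₀/(2π) = 1.352e+04 Hz.

f₀ = 1.352e+04 Hz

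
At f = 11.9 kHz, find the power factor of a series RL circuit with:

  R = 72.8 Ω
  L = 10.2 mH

Step 1 — Angular frequency: ω = 2π·f = 2π·1.19e+04 = 7.477e+04 rad/s.
Step 2 — Component impedances:
  R: Z = R = 72.8 Ω
  L: Z = jωL = j·7.477e+04·0.0102 = 0 + j762.7 Ω
Step 3 — Series combination: Z_total = R + L = 72.8 + j762.7 Ω = 766.1∠84.5° Ω.
Step 4 — Power factor: PF = cos(φ) = Re(Z)/|Z| = 72.8/766.12 = 0.09502.
Step 5 — Type: Im(Z) = 762.7 ⇒ lagging (phase φ = 84.5°).

PF = 0.09502 (lagging, φ = 84.5°)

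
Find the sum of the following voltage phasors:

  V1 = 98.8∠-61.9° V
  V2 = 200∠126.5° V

Step 1 — Convert each phasor to rectangular form:
  V1 = 98.8·(cos(-61.9°) + j·sin(-61.9°)) = 46.54 - j87.15 V
  V2 = 200·(cos(126.5°) + j·sin(126.5°)) = -119 + j160.8 V
Step 2 — Sum components: V_total = -72.43 + j73.62 V.
Step 3 — Convert to polar: |V_total| = 103.3 V, ∠V_total = 134.5°.

V_total = 103.3∠134.5° V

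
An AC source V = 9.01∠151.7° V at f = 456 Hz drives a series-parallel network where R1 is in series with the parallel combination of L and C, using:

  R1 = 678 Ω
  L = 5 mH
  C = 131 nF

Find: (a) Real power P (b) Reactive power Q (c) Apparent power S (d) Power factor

Step 1 — Angular frequency: ω = 2π·f = 2π·456 = 2865 rad/s.
Step 2 — Component impedances:
  R1: Z = R = 678 Ω
  L: Z = jωL = j·2865·0.005 = 0 + j14.33 Ω
  C: Z = 1/(jωC) = -j/(ω·C) = 0 - j2664 Ω
Step 3 — Parallel branch: L || C = 1/(1/L + 1/C) = 0 + j14.4 Ω.
Step 4 — Series with R1: Z_total = R1 + (L || C) = 678 + j14.4 Ω = 678.2∠1.2° Ω.
Step 5 — Source phasor: V = 9.01∠151.7° V = -7.933 + j4.272 V.
Step 6 — Current: I = V / Z = -0.01156 + j0.006546 A = 0.01329∠150.5° A.
Step 7 — Complex power: S = V·I* = 0.1197 + j0.002542 VA.
Step 8 — Real power: P = Re(S) = 0.1197 W.
Step 9 — Reactive power: Q = Im(S) = 0.002542 VAR.
Step 10 — Apparent power: |S| = 0.1197 VA.
Step 11 — Power factor: PF = P/|S| = 0.9998 (lagging).

(a) P = 0.1197 W  (b) Q = 0.002542 VAR  (c) S = 0.1197 VA  (d) PF = 0.9998 (lagging)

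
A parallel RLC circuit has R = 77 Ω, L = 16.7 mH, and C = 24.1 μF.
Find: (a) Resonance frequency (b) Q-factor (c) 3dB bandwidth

Step 1 — Resonance: ω₀ = 1/√(LC) = 1/√(0.0167·2.41e-05) = 1576 rad/s.
Step 2 — f₀ = ω₀/(2π) = 250.9 Hz.
Step 3 — Parallel Q: Q = R/(ω₀L) = 77/(1576·0.0167) = 2.925.
Step 4 — Bandwidth: Δω = ω₀/Q = 538.9 rad/s; BW = Δω/(2π) = 85.77 Hz.

(a) f₀ = 250.9 Hz  (b) Q = 2.925  (c) BW = 85.77 Hz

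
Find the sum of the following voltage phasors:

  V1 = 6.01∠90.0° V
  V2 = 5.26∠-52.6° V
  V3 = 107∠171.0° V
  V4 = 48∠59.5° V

Step 1 — Convert each phasor to rectangular form:
  V1 = 6.01·(cos(90.0°) + j·sin(90.0°)) = 0 + j6.01 V
  V2 = 5.26·(cos(-52.6°) + j·sin(-52.6°)) = 3.195 - j4.179 V
  V3 = 107·(cos(171.0°) + j·sin(171.0°)) = -105.7 + j16.74 V
  V4 = 48·(cos(59.5°) + j·sin(59.5°)) = 24.36 + j41.36 V
Step 2 — Sum components: V_total = -78.13 + j59.93 V.
Step 3 — Convert to polar: |V_total| = 98.46 V, ∠V_total = 142.5°.

V_total = 98.46∠142.5° V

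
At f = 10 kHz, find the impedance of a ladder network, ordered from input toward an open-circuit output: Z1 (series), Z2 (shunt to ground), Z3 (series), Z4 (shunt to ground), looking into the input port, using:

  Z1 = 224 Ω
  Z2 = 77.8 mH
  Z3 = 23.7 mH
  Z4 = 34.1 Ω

Step 1 — Angular frequency: ω = 2π·f = 2π·1e+04 = 6.283e+04 rad/s.
Step 2 — Component impedances:
  Z1: Z = R = 224 Ω
  Z2: Z = jωL = j·6.283e+04·0.0778 = 0 + j4888 Ω
  Z3: Z = jωL = j·6.283e+04·0.0237 = 0 + j1489 Ω
  Z4: Z = R = 34.1 Ω
Step 3 — Ladder network (open output): work backward from the far end, alternating series and parallel combinations. Z_in = 244 + j1142 Ω = 1167∠77.9° Ω.

Z = 244 + j1142 Ω = 1167∠77.9° Ω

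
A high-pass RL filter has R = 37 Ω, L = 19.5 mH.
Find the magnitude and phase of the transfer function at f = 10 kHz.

Step 1 — Angular frequency: ω = 2π·1e+04 = 6.283e+04 rad/s.
Step 2 — Transfer function: H(jω) = jωL/(R + jωL).
Step 3 — Numerator jωL = j·1225; denominator R + jωL = 37 + j1225.
Step 4 — H = 0.9991 + j0.03017.
Step 5 — Magnitude: |H| = 0.9995 (-0.0 dB); phase: φ = 1.7°.

|H| = 0.9995 (-0.0 dB), φ = 1.7°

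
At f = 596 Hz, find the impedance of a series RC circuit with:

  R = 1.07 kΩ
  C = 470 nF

Step 1 — Angular frequency: ω = 2π·f = 2π·596 = 3745 rad/s.
Step 2 — Component impedances:
  R: Z = R = 1070 Ω
  C: Z = 1/(jωC) = -j/(ω·C) = 0 - j568.2 Ω
Step 3 — Series combination: Z_total = R + C = 1070 - j568.2 Ω = 1211∠-28.0° Ω.

Z = 1070 - j568.2 Ω = 1211∠-28.0° Ω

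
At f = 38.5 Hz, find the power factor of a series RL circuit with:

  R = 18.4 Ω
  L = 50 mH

Step 1 — Angular frequency: ω = 2π·f = 2π·38.5 = 241.9 rad/s.
Step 2 — Component impedances:
  R: Z = R = 18.4 Ω
  L: Z = jωL = j·241.9·0.05 = 0 + j12.1 Ω
Step 3 — Series combination: Z_total = R + L = 18.4 + j12.1 Ω = 22.02∠33.3° Ω.
Step 4 — Power factor: PF = cos(φ) = Re(Z)/|Z| = 18.4/22.02 = 0.8356.
Step 5 — Type: Im(Z) = 12.1 ⇒ lagging (phase φ = 33.3°).

PF = 0.8356 (lagging, φ = 33.3°)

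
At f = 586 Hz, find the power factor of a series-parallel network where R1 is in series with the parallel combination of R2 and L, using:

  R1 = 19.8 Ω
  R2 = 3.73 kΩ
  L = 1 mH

Step 1 — Angular frequency: ω = 2π·f = 2π·586 = 3682 rad/s.
Step 2 — Component impedances:
  R1: Z = R = 19.8 Ω
  R2: Z = R = 3730 Ω
  L: Z = jωL = j·3682·0.001 = 0 + j3.682 Ω
Step 3 — Parallel branch: R2 || L = 1/(1/R2 + 1/L) = 0.003635 + j3.682 Ω.
Step 4 — Series with R1: Z_total = R1 + (R2 || L) = 19.8 + j3.682 Ω = 20.14∠10.5° Ω.
Step 5 — Power factor: PF = cos(φ) = Re(Z)/|Z| = 19.804/20.143 = 0.9832.
Step 6 — Type: Im(Z) = 3.682 ⇒ lagging (phase φ = 10.5°).

PF = 0.9832 (lagging, φ = 10.5°)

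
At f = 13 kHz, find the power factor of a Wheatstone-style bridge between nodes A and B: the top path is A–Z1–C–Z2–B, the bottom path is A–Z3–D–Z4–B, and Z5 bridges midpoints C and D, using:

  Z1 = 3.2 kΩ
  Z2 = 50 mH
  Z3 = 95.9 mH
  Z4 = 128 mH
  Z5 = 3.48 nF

Step 1 — Angular frequency: ω = 2π·f = 2π·1.3e+04 = 8.168e+04 rad/s.
Step 2 — Component impedances:
  Z1: Z = R = 3200 Ω
  Z2: Z = jωL = j·8.168e+04·0.05 = 0 + j4084 Ω
  Z3: Z = jωL = j·8.168e+04·0.0959 = 0 + j7833 Ω
  Z4: Z = jωL = j·8.168e+04·0.128 = 0 + j1.046e+04 Ω
  Z5: Z = 1/(jωC) = -j/(ω·C) = 0 - j3518 Ω
Step 3 — Bridge requires nodal analysis (the Z5 bridge couples midpoints C and D, so the two paths cannot be reduced to a simple series/parallel combination). Setting node B to ground and injecting 1 A at node A, the 3-node admittance system at A, C, D solves to V_A = Z_AB = 3166 + j5212 Ω = 6098∠58.7° Ω.
Step 4 — Power factor: PF = cos(φ) = Re(Z)/|Z| = 3166/6098 = 0.5192.
Step 5 — Type: Im(Z) = 5212 ⇒ lagging (phase φ = 58.7°).

PF = 0.5192 (lagging, φ = 58.7°)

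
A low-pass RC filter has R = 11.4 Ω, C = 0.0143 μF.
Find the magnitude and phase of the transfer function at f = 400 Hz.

Step 1 — Angular frequency: ω = 2π·400 = 2513 rad/s.
Step 2 — Transfer function: H(jω) = 1/(1 + jωRC).
Step 3 — Denominator: 1 + jωRC = 1 + j·2513·11.4·1.43e-08 = 1 + j0.0004097.
Step 4 — H = 1 - j0.0004097.
Step 5 — Magnitude: |H| = 1 (-0.0 dB); phase: φ = -0.0°.

|H| = 1 (-0.0 dB), φ = -0.0°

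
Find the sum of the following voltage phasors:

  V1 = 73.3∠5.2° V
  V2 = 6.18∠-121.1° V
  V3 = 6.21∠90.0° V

Step 1 — Convert each phasor to rectangular form:
  V1 = 73.3·(cos(5.2°) + j·sin(5.2°)) = 73 + j6.643 V
  V2 = 6.18·(cos(-121.1°) + j·sin(-121.1°)) = -3.192 - j5.292 V
  V3 = 6.21·(cos(90.0°) + j·sin(90.0°)) = 0 + j6.21 V
Step 2 — Sum components: V_total = 69.81 + j7.562 V.
Step 3 — Convert to polar: |V_total| = 70.21 V, ∠V_total = 6.2°.

V_total = 70.21∠6.2° V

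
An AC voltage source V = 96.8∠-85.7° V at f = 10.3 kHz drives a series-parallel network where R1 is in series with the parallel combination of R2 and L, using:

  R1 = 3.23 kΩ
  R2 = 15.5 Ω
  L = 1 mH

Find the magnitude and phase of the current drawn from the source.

Step 1 — Angular frequency: ω = 2π·f = 2π·1.03e+04 = 6.472e+04 rad/s.
Step 2 — Component impedances:
  R1: Z = R = 3230 Ω
  R2: Z = R = 15.5 Ω
  L: Z = jωL = j·6.472e+04·0.001 = 0 + j64.72 Ω
Step 3 — Parallel branch: R2 || L = 1/(1/R2 + 1/L) = 14.66 + j3.511 Ω.
Step 4 — Series with R1: Z_total = R1 + (R2 || L) = 3245 + j3.511 Ω = 3245∠0.1° Ω.
Step 5 — Source phasor: V = 96.8∠-85.7° V = 7.258 - j96.53 V.
Step 6 — Ohm's law: I = V / Z_total = (7.258 - j96.53) / (3245 + j3.511) = 0.002205 - j0.02975 A.
Step 7 — Convert to polar: |I| = 0.02983 A, ∠I = -85.8°.

I = 0.02983∠-85.8° A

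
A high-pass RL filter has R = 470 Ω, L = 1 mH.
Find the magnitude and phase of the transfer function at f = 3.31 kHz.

Step 1 — Angular frequency: ω = 2π·3310 = 2.08e+04 rad/s.
Step 2 — Transfer function: H(jω) = jωL/(R + jωL).
Step 3 — Numerator jωL = j·20.8; denominator R + jωL = 470 + j20.8.
Step 4 — H = 0.001954 + j0.04416.
Step 5 — Magnitude: |H| = 0.04421 (-27.1 dB); phase: φ = 87.5°.

|H| = 0.04421 (-27.1 dB), φ = 87.5°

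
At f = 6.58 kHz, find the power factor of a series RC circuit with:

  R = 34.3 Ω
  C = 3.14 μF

Step 1 — Angular frequency: ω = 2π·f = 2π·6580 = 4.134e+04 rad/s.
Step 2 — Component impedances:
  R: Z = R = 34.3 Ω
  C: Z = 1/(jωC) = -j/(ω·C) = 0 - j7.703 Ω
Step 3 — Series combination: Z_total = R + C = 34.3 - j7.703 Ω = 35.15∠-12.7° Ω.
Step 4 — Power factor: PF = cos(φ) = Re(Z)/|Z| = 34.3/35.154 = 0.9757.
Step 5 — Type: Im(Z) = -7.703 ⇒ leading (phase φ = -12.7°).

PF = 0.9757 (leading, φ = -12.7°)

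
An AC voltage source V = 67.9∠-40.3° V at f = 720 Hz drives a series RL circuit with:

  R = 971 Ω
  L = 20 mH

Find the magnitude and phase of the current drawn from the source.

Step 1 — Angular frequency: ω = 2π·f = 2π·720 = 4524 rad/s.
Step 2 — Component impedances:
  R: Z = R = 971 Ω
  L: Z = jωL = j·4524·0.02 = 0 + j90.48 Ω
Step 3 — Series combination: Z_total = R + L = 971 + j90.48 Ω = 975.2∠5.3° Ω.
Step 4 — Source phasor: V = 67.9∠-40.3° V = 51.79 - j43.92 V.
Step 5 — Ohm's law: I = V / Z_total = (51.79 - j43.92) / (971 + j90.48) = 0.04869 - j0.04977 A.
Step 6 — Convert to polar: |I| = 0.06963 A, ∠I = -45.6°.

I = 0.06963∠-45.6° A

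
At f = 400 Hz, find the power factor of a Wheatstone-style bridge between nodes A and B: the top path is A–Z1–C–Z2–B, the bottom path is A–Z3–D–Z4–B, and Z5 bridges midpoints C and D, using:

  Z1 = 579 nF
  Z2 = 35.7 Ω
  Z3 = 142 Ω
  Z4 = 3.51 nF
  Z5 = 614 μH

Step 1 — Angular frequency: ω = 2π·f = 2π·400 = 2513 rad/s.
Step 2 — Component impedances:
  Z1: Z = 1/(jωC) = -j/(ω·C) = 0 - j687.2 Ω
  Z2: Z = R = 35.7 Ω
  Z3: Z = R = 142 Ω
  Z4: Z = 1/(jωC) = -j/(ω·C) = 0 - j1.134e+05 Ω
  Z5: Z = jωL = j·2513·0.000614 = 0 + j1.543 Ω
Step 3 — Bridge requires nodal analysis (the Z5 bridge couples midpoints C and D, so the two paths cannot be reduced to a simple series/parallel combination). Setting node B to ground and injecting 1 A at node A, the 3-node admittance system at A, C, D solves to V_A = Z_AB = 172.5 - j26.79 Ω = 174.5∠-8.8° Ω.
Step 4 — Power factor: PF = cos(φ) = Re(Z)/|Z| = 172.4745/174.5428 = 0.9882.
Step 5 — Type: Im(Z) = -26.79 ⇒ leading (phase φ = -8.8°).

PF = 0.9882 (leading, φ = -8.8°)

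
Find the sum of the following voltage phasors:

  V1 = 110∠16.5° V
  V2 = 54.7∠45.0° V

Step 1 — Convert each phasor to rectangular form:
  V1 = 110·(cos(16.5°) + j·sin(16.5°)) = 105.5 + j31.24 V
  V2 = 54.7·(cos(45.0°) + j·sin(45.0°)) = 38.68 + j38.68 V
Step 2 — Sum components: V_total = 144.1 + j69.92 V.
Step 3 — Convert to polar: |V_total| = 160.2 V, ∠V_total = 25.9°.

V_total = 160.2∠25.9° V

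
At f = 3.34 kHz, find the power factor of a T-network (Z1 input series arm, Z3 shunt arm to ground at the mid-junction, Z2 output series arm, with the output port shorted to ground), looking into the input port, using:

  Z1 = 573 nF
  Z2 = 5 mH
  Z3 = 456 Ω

Step 1 — Angular frequency: ω = 2π·f = 2π·3340 = 2.099e+04 rad/s.
Step 2 — Component impedances:
  Z1: Z = 1/(jωC) = -j/(ω·C) = 0 - j83.16 Ω
  Z2: Z = jωL = j·2.099e+04·0.005 = 0 + j104.9 Ω
  Z3: Z = R = 456 Ω
Step 3 — With the output port shorted to ground, the output series arm Z2 runs from the junction to ground; the shunt arm Z3 also runs from the junction to ground. They appear in parallel: Z3 || Z2 = 22.93 + j99.65 Ω.
Step 4 — Series with input arm Z1: Z_in = Z1 + (Z3 || Z2) = 22.93 + j16.49 Ω = 28.25∠35.7° Ω.
Step 5 — Power factor: PF = cos(φ) = Re(Z)/|Z| = 22.9309/28.2454 = 0.8118.
Step 6 — Type: Im(Z) = 16.49 ⇒ lagging (phase φ = 35.7°).

PF = 0.8118 (lagging, φ = 35.7°)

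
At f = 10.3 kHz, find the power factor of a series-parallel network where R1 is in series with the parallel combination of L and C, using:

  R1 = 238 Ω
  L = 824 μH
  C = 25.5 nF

Step 1 — Angular frequency: ω = 2π·f = 2π·1.03e+04 = 6.472e+04 rad/s.
Step 2 — Component impedances:
  R1: Z = R = 238 Ω
  L: Z = jωL = j·6.472e+04·0.000824 = 0 + j53.33 Ω
  C: Z = 1/(jωC) = -j/(ω·C) = 0 - j606 Ω
Step 3 — Parallel branch: L || C = 1/(1/L + 1/C) = 0 + j58.47 Ω.
Step 4 — Series with R1: Z_total = R1 + (L || C) = 238 + j58.47 Ω = 245.1∠13.8° Ω.
Step 5 — Power factor: PF = cos(φ) = Re(Z)/|Z| = 238/245.08 = 0.9711.
Step 6 — Type: Im(Z) = 58.47 ⇒ lagging (phase φ = 13.8°).

PF = 0.9711 (lagging, φ = 13.8°)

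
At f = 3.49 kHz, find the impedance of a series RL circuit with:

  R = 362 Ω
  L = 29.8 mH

Step 1 — Angular frequency: ω = 2π·f = 2π·3490 = 2.193e+04 rad/s.
Step 2 — Component impedances:
  R: Z = R = 362 Ω
  L: Z = jωL = j·2.193e+04·0.0298 = 0 + j653.5 Ω
Step 3 — Series combination: Z_total = R + L = 362 + j653.5 Ω = 747∠61.0° Ω.

Z = 362 + j653.5 Ω = 747∠61.0° Ω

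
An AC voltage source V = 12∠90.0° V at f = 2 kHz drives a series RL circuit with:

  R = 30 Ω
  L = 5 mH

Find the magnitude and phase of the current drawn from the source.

Step 1 — Angular frequency: ω = 2π·f = 2π·2000 = 1.257e+04 rad/s.
Step 2 — Component impedances:
  R: Z = R = 30 Ω
  L: Z = jωL = j·1.257e+04·0.005 = 0 + j62.83 Ω
Step 3 — Series combination: Z_total = R + L = 30 + j62.83 Ω = 69.63∠64.5° Ω.
Step 4 — Source phasor: V = 12∠90.0° V = 0 + j12 V.
Step 5 — Ohm's law: I = V / Z_total = (0 + j12) / (30 + j62.83) = 0.1555 + j0.07426 A.
Step 6 — Convert to polar: |I| = 0.1723 A, ∠I = 25.5°.

I = 0.1723∠25.5° A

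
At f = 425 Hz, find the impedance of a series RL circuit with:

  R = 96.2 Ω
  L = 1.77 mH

Step 1 — Angular frequency: ω = 2π·f = 2π·425 = 2670 rad/s.
Step 2 — Component impedances:
  R: Z = R = 96.2 Ω
  L: Z = jωL = j·2670·0.00177 = 0 + j4.727 Ω
Step 3 — Series combination: Z_total = R + L = 96.2 + j4.727 Ω = 96.32∠2.8° Ω.

Z = 96.2 + j4.727 Ω = 96.32∠2.8° Ω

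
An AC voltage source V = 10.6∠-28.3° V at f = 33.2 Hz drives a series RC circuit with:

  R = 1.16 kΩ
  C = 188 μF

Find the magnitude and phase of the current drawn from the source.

Step 1 — Angular frequency: ω = 2π·f = 2π·33.2 = 208.6 rad/s.
Step 2 — Component impedances:
  R: Z = R = 1160 Ω
  C: Z = 1/(jωC) = -j/(ω·C) = 0 - j25.5 Ω
Step 3 — Series combination: Z_total = R + C = 1160 - j25.5 Ω = 1160∠-1.3° Ω.
Step 4 — Source phasor: V = 10.6∠-28.3° V = 9.333 - j5.025 V.
Step 5 — Ohm's law: I = V / Z_total = (9.333 - j5.025) / (1160 - j25.5) = 0.008137 - j0.004153 A.
Step 6 — Convert to polar: |I| = 0.009136 A, ∠I = -27.0°.

I = 0.009136∠-27.0° A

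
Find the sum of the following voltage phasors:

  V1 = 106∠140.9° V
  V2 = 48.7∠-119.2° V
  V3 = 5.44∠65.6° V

Step 1 — Convert each phasor to rectangular form:
  V1 = 106·(cos(140.9°) + j·sin(140.9°)) = -82.26 + j66.85 V
  V2 = 48.7·(cos(-119.2°) + j·sin(-119.2°)) = -23.76 - j42.51 V
  V3 = 5.44·(cos(65.6°) + j·sin(65.6°)) = 2.247 + j4.954 V
Step 2 — Sum components: V_total = -103.8 + j29.29 V.
Step 3 — Convert to polar: |V_total| = 107.8 V, ∠V_total = 164.2°.

V_total = 107.8∠164.2° V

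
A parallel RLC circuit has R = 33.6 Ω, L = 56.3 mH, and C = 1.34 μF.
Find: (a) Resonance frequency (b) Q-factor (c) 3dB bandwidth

Step 1 — Resonance: ω₀ = 1/√(LC) = 1/√(0.0563·1.34e-06) = 3641 rad/s.
Step 2 — f₀ = ω₀/(2π) = 579.4 Hz.
Step 3 — Parallel Q: Q = R/(ω₀L) = 33.6/(3641·0.0563) = 0.1639.
Step 4 — Bandwidth: Δω = ω₀/Q = 2.221e+04 rad/s; BW = Δω/(2π) = 3535 Hz.

(a) f₀ = 579.4 Hz  (b) Q = 0.1639  (c) BW = 3535 Hz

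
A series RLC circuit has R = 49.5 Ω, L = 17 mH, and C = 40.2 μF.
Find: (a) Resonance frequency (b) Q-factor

Step 1 — Resonance condition Im(Z)=0 gives ω₀ = 1/√(LC).
Step 2 — ω₀ = 1/√(0.017·4.02e-05) = 1210 rad/s.
Step 3 — f₀ = ω₀/(2π) = 192.5 Hz.
Step 4 — Series Q: Q = ω₀L/R = 1210·0.017/49.5 = 0.4154.

(a) f₀ = 192.5 Hz  (b) Q = 0.4154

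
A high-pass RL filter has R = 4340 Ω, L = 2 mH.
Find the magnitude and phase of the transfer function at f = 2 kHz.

Step 1 — Angular frequency: ω = 2π·2000 = 1.257e+04 rad/s.
Step 2 — Transfer function: H(jω) = jωL/(R + jωL).
Step 3 — Numerator jωL = j·25.13; denominator R + jωL = 4340 + j25.13.
Step 4 — H = 3.353e-05 + j0.005791.
Step 5 — Magnitude: |H| = 0.005791 (-44.7 dB); phase: φ = 89.7°.

|H| = 0.005791 (-44.7 dB), φ = 89.7°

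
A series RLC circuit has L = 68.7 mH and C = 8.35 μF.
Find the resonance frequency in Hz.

Step 1 — Resonance condition Im(Z)=0 gives ω₀ = 1/√(LC).
Step 2 — ω₀ = 1/√(0.0687·8.35e-06) = 1320 rad/s.
Step 3 — f₀ = ω₀/(2π) = 210.1 Hz.

f₀ = 210.1 Hz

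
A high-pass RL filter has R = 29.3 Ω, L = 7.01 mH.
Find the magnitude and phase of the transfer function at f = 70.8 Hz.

Step 1 — Angular frequency: ω = 2π·70.8 = 444.8 rad/s.
Step 2 — Transfer function: H(jω) = jωL/(R + jωL).
Step 3 — Numerator jωL = j·3.118; denominator R + jωL = 29.3 + j3.118.
Step 4 — H = 0.0112 + j0.1052.
Step 5 — Magnitude: |H| = 0.1058 (-19.5 dB); phase: φ = 83.9°.

|H| = 0.1058 (-19.5 dB), φ = 83.9°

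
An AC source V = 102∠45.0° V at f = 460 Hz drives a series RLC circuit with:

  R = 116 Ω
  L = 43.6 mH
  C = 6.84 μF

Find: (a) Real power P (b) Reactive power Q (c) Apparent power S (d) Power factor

Step 1 — Angular frequency: ω = 2π·f = 2π·460 = 2890 rad/s.
Step 2 — Component impedances:
  R: Z = R = 116 Ω
  L: Z = jωL = j·2890·0.0436 = 0 + j126 Ω
  C: Z = 1/(jωC) = -j/(ω·C) = 0 - j50.58 Ω
Step 3 — Series combination: Z_total = R + L + C = 116 + j75.43 Ω = 138.4∠33.0° Ω.
Step 4 — Source phasor: V = 102∠45.0° V = 72.12 + j72.12 V.
Step 5 — Current: I = V / Z = 0.7211 + j0.1528 A = 0.7372∠12.0° A.
Step 6 — Complex power: S = V·I* = 63.03 + j40.99 VA.
Step 7 — Real power: P = Re(S) = 63.03 W.
Step 8 — Reactive power: Q = Im(S) = 40.99 VAR.
Step 9 — Apparent power: |S| = 75.19 VA.
Step 10 — Power factor: PF = P/|S| = 0.8383 (lagging).

(a) P = 63.03 W  (b) Q = 40.99 VAR  (c) S = 75.19 VA  (d) PF = 0.8383 (lagging)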